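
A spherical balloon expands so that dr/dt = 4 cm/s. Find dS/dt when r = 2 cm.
64π cm²/s

S = 4πr²
dS/dt = dS/dr · dr/dt = 8πr · 4
At r = 2: dS/dt = 64π cm²/s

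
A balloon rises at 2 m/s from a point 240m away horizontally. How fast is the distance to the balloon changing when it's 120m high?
2√5/5 ≈ 0.8944 m/s

z² = 240² + y²
z = √(240² + 120²) = 120√5
dz/dt = y/z · dy/dt = 120/(120√5) · 2 = 2√5/5 ≈ 0.8944 m/s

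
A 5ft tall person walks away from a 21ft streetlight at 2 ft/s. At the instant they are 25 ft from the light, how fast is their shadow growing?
5/8 ft/s

By similar triangles: 21/(x+s) = 5/s
Solving: s = 5x/16
ds/dt = 5/16 · dx/dt = 5/16 · 2 = 5/8 ft/s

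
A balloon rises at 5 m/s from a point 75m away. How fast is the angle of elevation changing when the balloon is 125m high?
0.017647 rad/s

tan(θ) = y/75
sec²(θ) · dθ/dt = (1/75) · dy/dt
dθ/dt = cos²(θ)/75 · 5 = 75/(75² + 125²) · 5
dθ/dt = 0.017647 rad/s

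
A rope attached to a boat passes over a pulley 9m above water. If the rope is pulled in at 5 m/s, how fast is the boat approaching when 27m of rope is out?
15√2/4 ≈ 5.303 m/s

rope² = x² + 9²
x = √(27² - 9²) = 18√2
dx/dt = (rope/x) · d(rope)/dt = (27/(18√2)) · (-5) = -15√2/4 m/s
The boat approaches at 15√2/4 ≈ 5.303 m/s.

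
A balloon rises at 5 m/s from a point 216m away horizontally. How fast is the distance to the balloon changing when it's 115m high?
575√59881/59881 ≈ 2.35 m/s

z² = 216² + y²
z = √(216² + 115²) = √59881
dz/dt = y/z · dy/dt = 115/√59881 · 5 = 575√59881/59881 ≈ 2.35 m/s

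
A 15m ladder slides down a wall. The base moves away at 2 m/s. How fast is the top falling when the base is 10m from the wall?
4√5/5 ≈ 1.789 m/s

x² + y² = 15²
2x·dx/dt + 2y·dy/dt = 0
dy/dt = -x/y · dx/dt = -10/(5√5) · 2 = -4√5/5 m/s
The top is descending at 4√5/5 ≈ 1.789 m/s.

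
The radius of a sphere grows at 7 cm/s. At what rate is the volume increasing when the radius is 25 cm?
17500π cm³/s

V = (4/3)πr³
dV/dt = dV/dr · dr/dt = 4πr² · 7
At r = 25: dV/dt = 17500π cm³/s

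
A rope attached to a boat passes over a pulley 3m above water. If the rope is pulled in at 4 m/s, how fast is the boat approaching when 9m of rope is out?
3√2 ≈ 4.243 m/s

rope² = x² + 3²
x = √(9² - 3²) = 6√2
dx/dt = (rope/x) · d(rope)/dt = (9/(6√2)) · (-4) = -3√2 m/s
The boat approaches at 3√2 ≈ 4.243 m/s.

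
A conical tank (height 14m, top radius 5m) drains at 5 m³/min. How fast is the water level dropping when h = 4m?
49/(20π) ≈ 0.7799 m/min

r/h = 5/14, so r = (5/14)h
V = (1/3)πr²h = (1/3)π((5/14)h)²h = (25/588)πh³
dV/dh = (25/196)πh²
dh/dt = (dV/dt)/(dV/dh) = -5/((25/196)π·4²) = -49/(20π) m/min
The level is dropping at 49/(20π) ≈ 0.7799 m/min.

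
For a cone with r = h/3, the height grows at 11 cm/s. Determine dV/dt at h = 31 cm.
10571π/9 cm³/s

V = (1/3)π(h/3)²h = πh³/27
dV/dt = πh²/9 · 11
At h = 31: dV/dt = 10571π/9 cm³/s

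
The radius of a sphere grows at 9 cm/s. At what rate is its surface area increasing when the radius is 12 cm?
864π cm²/s

S = 4πr²
dS/dt = dS/dr · dr/dt = 8πr · 9
At r = 12: dS/dt = 864π cm²/s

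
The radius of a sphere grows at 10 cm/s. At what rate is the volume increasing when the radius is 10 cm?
4000π cm³/s

V = (4/3)πr³
dV/dt = dV/dr · dr/dt = 4πr² · 10
At r = 10: dV/dt = 4000π cm³/s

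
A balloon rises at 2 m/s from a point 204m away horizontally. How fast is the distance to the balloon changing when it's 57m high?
38√4985/4985 ≈ 0.5382 m/s

z² = 204² + y²
z = √(204² + 57²) = 3√4985
dz/dt = y/z · dy/dt = 57/(3√4985) · 2 = 38√4985/4985 ≈ 0.5382 m/s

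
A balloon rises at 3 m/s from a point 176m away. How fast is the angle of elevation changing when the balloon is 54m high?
0.015579 rad/s

tan(θ) = y/176
sec²(θ) · dθ/dt = (1/176) · dy/dt
dθ/dt = cos²(θ)/176 · 3 = 176/(176² + 54²) · 3
dθ/dt = 0.015579 rad/s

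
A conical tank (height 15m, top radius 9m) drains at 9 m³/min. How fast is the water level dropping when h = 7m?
25/(49π) ≈ 0.1624 m/min

r/h = 9/15, so r = (3/5)h
V = (1/3)πr²h = (1/3)π((3/5)h)²h = (3/25)πh³
dV/dh = (9/25)πh²
dh/dt = (dV/dt)/(dV/dh) = -9/((9/25)π·7²) = -25/(49π) m/min
The level is dropping at 25/(49π) ≈ 0.1624 m/min.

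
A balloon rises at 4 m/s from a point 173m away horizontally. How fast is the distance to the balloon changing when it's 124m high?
496√45305/45305 ≈ 2.33 m/s

z² = 173² + y²
z = √(173² + 124²) = √45305
dz/dt = y/z · dy/dt = 124/√45305 · 4 = 496√45305/45305 ≈ 2.33 m/s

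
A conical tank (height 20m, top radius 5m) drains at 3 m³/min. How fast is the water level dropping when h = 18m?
4/(27π) ≈ 0.04716 m/min

r/h = 5/20, so r = (1/4)h
V = (1/3)πr²h = (1/3)π((1/4)h)²h = (1/48)πh³
dV/dh = (1/16)πh²
dh/dt = (dV/dt)/(dV/dh) = -3/((1/16)π·18²) = -4/(27π) m/min
The level is dropping at 4/(27π) ≈ 0.04716 m/min.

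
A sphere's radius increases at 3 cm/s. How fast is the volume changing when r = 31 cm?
11532π cm³/s

V = (4/3)πr³
dV/dt = dV/dr · dr/dt = 4πr² · 3
At r = 31: dV/dt = 11532π cm³/s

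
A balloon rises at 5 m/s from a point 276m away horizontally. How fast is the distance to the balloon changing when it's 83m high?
83√83065/16613 ≈ 1.44 m/s

z² = 276² + y²
z = √(276² + 83²) = √83065
dz/dt = y/z · dy/dt = 83/√83065 · 5 = 83√83065/16613 ≈ 1.44 m/s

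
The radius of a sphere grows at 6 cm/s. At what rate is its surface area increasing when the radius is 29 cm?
1392π cm²/s

S = 4πr²
dS/dt = dS/dr · dr/dt = 8πr · 6
At r = 29: dS/dt = 1392π cm²/s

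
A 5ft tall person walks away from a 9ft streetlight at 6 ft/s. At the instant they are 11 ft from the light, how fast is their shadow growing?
15/2 ft/s

By similar triangles: 9/(x+s) = 5/s
Solving: s = 5x/4
ds/dt = 5/4 · dx/dt = 5/4 · 6 = 15/2 ft/s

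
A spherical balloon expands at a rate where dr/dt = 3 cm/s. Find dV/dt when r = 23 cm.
6348π cm³/s

V = (4/3)πr³
dV/dt = dV/dr · dr/dt = 4πr² · 3
At r = 23: dV/dt = 6348π cm³/s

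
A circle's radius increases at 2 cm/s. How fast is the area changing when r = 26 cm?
104π cm²/s

A = πr²
dA/dt = 2πr · dr/dt = 2π(26)(2) = 104π cm²/s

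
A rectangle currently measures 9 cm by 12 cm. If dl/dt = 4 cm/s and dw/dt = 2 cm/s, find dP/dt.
12 cm/s

P = 2(l + w)
dP/dt = 2(dl/dt + dw/dt) = 2(4 + 2) = 12 cm/s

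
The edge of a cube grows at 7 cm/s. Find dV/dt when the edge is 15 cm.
4725 cm³/s

V = s³
dV/dt = 3s² · ds/dt = 3·15²·7 = 4725 cm³/s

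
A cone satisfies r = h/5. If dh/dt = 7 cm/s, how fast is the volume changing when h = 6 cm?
252π/25 cm³/s

V = (1/3)π(h/5)²h = πh³/75
dV/dt = πh²/25 · 7
At h = 6: dV/dt = 252π/25 cm³/s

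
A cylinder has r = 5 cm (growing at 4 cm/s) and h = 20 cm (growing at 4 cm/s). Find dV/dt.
900π cm³/s

V = πr²h
dV/dt = 2πrh·dr/dt + πr²·dh/dt
= 2π(5)(20)(4) + π(5)²(4)
= 900π cm³/s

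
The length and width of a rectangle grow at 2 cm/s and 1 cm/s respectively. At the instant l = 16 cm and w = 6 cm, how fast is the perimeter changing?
6 cm/s

P = 2(l + w)
dP/dt = 2(dl/dt + dw/dt) = 2(2 + 1) = 6 cm/s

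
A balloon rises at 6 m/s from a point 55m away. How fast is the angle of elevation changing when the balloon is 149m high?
0.013082 rad/s

tan(θ) = y/55
sec²(θ) · dθ/dt = (1/55) · dy/dt
dθ/dt = cos²(θ)/55 · 6 = 55/(55² + 149²) · 6
dθ/dt = 0.013082 rad/s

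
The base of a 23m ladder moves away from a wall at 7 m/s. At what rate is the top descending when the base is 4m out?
28√57/171 ≈ 1.236 m/s

x² + y² = 23²
2x·dx/dt + 2y·dy/dt = 0
dy/dt = -x/y · dx/dt = -4/(3√57) · 7 = -28√57/171 m/s
The top is descending at 28√57/171 ≈ 1.236 m/s.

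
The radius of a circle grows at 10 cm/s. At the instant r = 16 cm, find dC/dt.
20π cm/s

C = 2πr
dC/dt = 2π · dr/dt = 2π · 10 = 20π cm/s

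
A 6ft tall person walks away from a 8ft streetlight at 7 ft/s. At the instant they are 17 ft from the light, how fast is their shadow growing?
21 ft/s

By similar triangles: 8/(x+s) = 6/s
Solving: s = 6x/2
ds/dt = 6/2 · dx/dt = 3 · 7 = 21 ft/s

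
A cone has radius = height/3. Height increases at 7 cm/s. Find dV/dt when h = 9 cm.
63π cm³/s

V = (1/3)π(h/3)²h = πh³/27
dV/dt = πh²/9 · 7
At h = 9: dV/dt = 63π cm³/s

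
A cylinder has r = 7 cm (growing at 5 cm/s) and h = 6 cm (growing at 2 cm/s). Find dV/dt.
518π cm³/s

V = πr²h
dV/dt = 2πrh·dr/dt + πr²·dh/dt
= 2π(7)(6)(5) + π(7)²(2)
= 518π cm³/s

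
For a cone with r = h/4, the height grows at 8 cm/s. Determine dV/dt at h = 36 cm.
648π cm³/s

V = (1/3)π(h/4)²h = πh³/48
dV/dt = πh²/16 · 8
At h = 36: dV/dt = 648π cm³/s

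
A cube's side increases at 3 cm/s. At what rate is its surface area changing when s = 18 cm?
648 cm²/s

A = 6s²
dA/dt = 12s · ds/dt = 12·18·3 = 648 cm²/s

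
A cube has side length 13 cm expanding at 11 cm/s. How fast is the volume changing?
5577 cm³/s

V = s³
dV/dt = 3s² · ds/dt = 3·13²·11 = 5577 cm³/s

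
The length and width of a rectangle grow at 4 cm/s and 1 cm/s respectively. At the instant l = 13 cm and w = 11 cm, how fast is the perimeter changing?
10 cm/s

P = 2(l + w)
dP/dt = 2(dl/dt + dw/dt) = 2(4 + 1) = 10 cm/s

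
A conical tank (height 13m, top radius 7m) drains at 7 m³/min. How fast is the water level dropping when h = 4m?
169/(112π) ≈ 0.4803 m/min

r/h = 7/13, so r = (7/13)h
V = (1/3)πr²h = (1/3)π((7/13)h)²h = (49/507)πh³
dV/dh = (49/169)πh²
dh/dt = (dV/dt)/(dV/dh) = -7/((49/169)π·4²) = -169/(112π) m/min
The level is dropping at 169/(112π) ≈ 0.4803 m/min.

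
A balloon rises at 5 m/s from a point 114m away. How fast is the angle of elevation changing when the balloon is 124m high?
0.02009 rad/s

tan(θ) = y/114
sec²(θ) · dθ/dt = (1/114) · dy/dt
dθ/dt = cos²(θ)/114 · 5 = 114/(114² + 124²) · 5
dθ/dt = 0.02009 rad/s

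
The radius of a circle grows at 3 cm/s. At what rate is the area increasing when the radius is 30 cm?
180π cm²/s

A = πr²
dA/dt = 2πr · dr/dt = 2π(30)(3) = 180π cm²/s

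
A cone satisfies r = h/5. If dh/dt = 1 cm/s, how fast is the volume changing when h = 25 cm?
25π cm³/s

V = (1/3)π(h/5)²h = πh³/75
dV/dt = πh²/25 · 1
At h = 25: dV/dt = 25π cm³/s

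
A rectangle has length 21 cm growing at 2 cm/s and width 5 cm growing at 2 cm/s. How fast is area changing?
52 cm²/s

A = lw
dA/dt = w·dl/dt + l·dw/dt = 5·2 + 21·2 = 52 cm²/s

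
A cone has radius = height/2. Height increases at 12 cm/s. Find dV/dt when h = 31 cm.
2883π cm³/s

V = (1/3)π(h/2)²h = πh³/12
dV/dt = πh²/4 · 12
At h = 31: dV/dt = 2883π cm³/s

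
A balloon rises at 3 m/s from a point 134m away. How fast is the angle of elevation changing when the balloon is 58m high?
0.018856 rad/s

tan(θ) = y/134
sec²(θ) · dθ/dt = (1/134) · dy/dt
dθ/dt = cos²(θ)/134 · 3 = 134/(134² + 58²) · 3
dθ/dt = 0.018856 rad/s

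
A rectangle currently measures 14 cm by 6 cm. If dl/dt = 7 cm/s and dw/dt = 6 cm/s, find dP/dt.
26 cm/s

P = 2(l + w)
dP/dt = 2(dl/dt + dw/dt) = 2(7 + 6) = 26 cm/s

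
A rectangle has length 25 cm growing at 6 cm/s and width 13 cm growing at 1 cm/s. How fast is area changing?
103 cm²/s

A = lw
dA/dt = w·dl/dt + l·dw/dt = 13·6 + 25·1 = 103 cm²/s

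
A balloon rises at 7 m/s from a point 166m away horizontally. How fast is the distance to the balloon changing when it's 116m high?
406√10253/10253 ≈ 4.01 m/s

z² = 166² + y²
z = √(166² + 116²) = 2√10253
dz/dt = y/z · dy/dt = 116/(2√10253) · 7 = 406√10253/10253 ≈ 4.01 m/s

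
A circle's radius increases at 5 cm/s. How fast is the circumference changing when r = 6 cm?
10π cm/s

C = 2πr
dC/dt = 2π · dr/dt = 2π · 5 = 10π cm/s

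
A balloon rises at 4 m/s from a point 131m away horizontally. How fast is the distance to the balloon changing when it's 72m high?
288√22345/22345 ≈ 1.927 m/s

z² = 131² + y²
z = √(131² + 72²) = √22345
dz/dt = y/z · dy/dt = 72/√22345 · 4 = 288√22345/22345 ≈ 1.927 m/s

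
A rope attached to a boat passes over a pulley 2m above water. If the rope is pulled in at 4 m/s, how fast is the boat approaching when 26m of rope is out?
13√42/21 ≈ 4.012 m/s

rope² = x² + 2²
x = √(26² - 2²) = 4√42
dx/dt = (rope/x) · d(rope)/dt = (26/(4√42)) · (-4) = -13√42/21 m/s
The boat approaches at 13√42/21 ≈ 4.012 m/s.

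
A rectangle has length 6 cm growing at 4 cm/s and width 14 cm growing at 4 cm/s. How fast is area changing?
80 cm²/s

A = lw
dA/dt = w·dl/dt + l·dw/dt = 14·4 + 6·4 = 80 cm²/s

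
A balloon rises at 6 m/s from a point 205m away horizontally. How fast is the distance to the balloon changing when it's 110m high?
132√2165/2165 ≈ 2.837 m/s

z² = 205² + y²
z = √(205² + 110²) = 5√2165
dz/dt = y/z · dy/dt = 110/(5√2165) · 6 = 132√2165/2165 ≈ 2.837 m/s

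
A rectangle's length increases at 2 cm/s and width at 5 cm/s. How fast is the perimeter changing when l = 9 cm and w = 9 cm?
14 cm/s

P = 2(l + w)
dP/dt = 2(dl/dt + dw/dt) = 2(2 + 5) = 14 cm/s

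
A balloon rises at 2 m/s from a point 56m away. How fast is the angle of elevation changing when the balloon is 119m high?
0.006475 rad/s

tan(θ) = y/56
sec²(θ) · dθ/dt = (1/56) · dy/dt
dθ/dt = cos²(θ)/56 · 2 = 56/(56² + 119²) · 2
dθ/dt = 0.006475 rad/s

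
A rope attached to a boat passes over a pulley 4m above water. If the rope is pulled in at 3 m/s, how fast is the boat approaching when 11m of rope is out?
11√105/35 ≈ 3.22 m/s

rope² = x² + 4²
x = √(11² - 4²) = √105
dx/dt = (rope/x) · d(rope)/dt = (11/√105) · (-3) = -11√105/35 m/s
The boat approaches at 11√105/35 ≈ 3.22 m/s.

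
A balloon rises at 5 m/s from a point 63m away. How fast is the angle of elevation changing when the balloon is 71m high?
0.034961 rad/s

tan(θ) = y/63
sec²(θ) · dθ/dt = (1/63) · dy/dt
dθ/dt = cos²(θ)/63 · 5 = 63/(63² + 71²) · 5
dθ/dt = 0.034961 rad/s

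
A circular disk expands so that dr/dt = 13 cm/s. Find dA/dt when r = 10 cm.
260π cm²/s

A = πr²
dA/dt = 2πr · dr/dt = 2π(10)(13) = 260π cm²/s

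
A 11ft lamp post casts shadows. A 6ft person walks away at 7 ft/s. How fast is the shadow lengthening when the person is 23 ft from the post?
42/5 ft/s

By similar triangles: 11/(x+s) = 6/s
Solving: s = 6x/5
ds/dt = 6/5 · dx/dt = 6/5 · 7 = 42/5 ft/s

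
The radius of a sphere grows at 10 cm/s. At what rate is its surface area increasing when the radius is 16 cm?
1280π cm²/s

S = 4πr²
dS/dt = dS/dr · dr/dt = 8πr · 10
At r = 16: dS/dt = 1280π cm²/s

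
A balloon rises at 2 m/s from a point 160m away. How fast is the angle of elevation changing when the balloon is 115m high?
0.008242 rad/s

tan(θ) = y/160
sec²(θ) · dθ/dt = (1/160) · dy/dt
dθ/dt = cos²(θ)/160 · 2 = 160/(160² + 115²) · 2
dθ/dt = 0.008242 rad/s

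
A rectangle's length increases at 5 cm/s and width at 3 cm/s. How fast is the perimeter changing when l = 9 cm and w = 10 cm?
16 cm/s

P = 2(l + w)
dP/dt = 2(dl/dt + dw/dt) = 2(5 + 3) = 16 cm/s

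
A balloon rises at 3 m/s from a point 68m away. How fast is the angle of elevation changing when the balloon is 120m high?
0.010723 rad/s

tan(θ) = y/68
sec²(θ) · dθ/dt = (1/68) · dy/dt
dθ/dt = cos²(θ)/68 · 3 = 68/(68² + 120²) · 3
dθ/dt = 0.010723 rad/s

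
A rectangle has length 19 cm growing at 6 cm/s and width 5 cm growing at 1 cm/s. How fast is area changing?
49 cm²/s

A = lw
dA/dt = w·dl/dt + l·dw/dt = 5·6 + 19·1 = 49 cm²/s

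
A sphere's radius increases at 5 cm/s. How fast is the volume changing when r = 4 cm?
320π cm³/s

V = (4/3)πr³
dV/dt = dV/dr · dr/dt = 4πr² · 5
At r = 4: dV/dt = 320π cm³/s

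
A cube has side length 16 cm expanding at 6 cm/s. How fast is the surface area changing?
1152 cm²/s

A = 6s²
dA/dt = 12s · ds/dt = 12·16·6 = 1152 cm²/s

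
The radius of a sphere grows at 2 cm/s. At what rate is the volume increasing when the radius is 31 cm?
7688π cm³/s

V = (4/3)πr³
dV/dt = dV/dr · dr/dt = 4πr² · 2
At r = 31: dV/dt = 7688π cm³/s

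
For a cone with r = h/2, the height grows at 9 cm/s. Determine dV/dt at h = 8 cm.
144π cm³/s

V = (1/3)π(h/2)²h = πh³/12
dV/dt = πh²/4 · 9
At h = 8: dV/dt = 144π cm³/s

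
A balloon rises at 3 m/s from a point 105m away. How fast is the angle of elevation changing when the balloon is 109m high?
0.013752 rad/s

tan(θ) = y/105
sec²(θ) · dθ/dt = (1/105) · dy/dt
dθ/dt = cos²(θ)/105 · 3 = 105/(105² + 109²) · 3
dθ/dt = 0.013752 rad/s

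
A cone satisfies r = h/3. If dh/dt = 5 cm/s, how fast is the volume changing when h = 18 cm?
180π cm³/s

V = (1/3)π(h/3)²h = πh³/27
dV/dt = πh²/9 · 5
At h = 18: dV/dt = 180π cm³/s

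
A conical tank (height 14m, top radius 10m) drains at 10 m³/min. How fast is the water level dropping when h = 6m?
49/(90π) ≈ 0.1733 m/min

r/h = 10/14, so r = (5/7)h
V = (1/3)πr²h = (1/3)π((5/7)h)²h = (25/147)πh³
dV/dh = (25/49)πh²
dh/dt = (dV/dt)/(dV/dh) = -10/((25/49)π·6²) = -49/(90π) m/min
The level is dropping at 49/(90π) ≈ 0.1733 m/min.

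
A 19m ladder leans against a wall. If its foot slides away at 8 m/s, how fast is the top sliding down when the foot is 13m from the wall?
13√3/3 ≈ 7.506 m/s

x² + y² = 19²
2x·dx/dt + 2y·dy/dt = 0
dy/dt = -x/y · dx/dt = -13/(8√3) · 8 = -13√3/3 m/s
The top is descending at 13√3/3 ≈ 7.506 m/s.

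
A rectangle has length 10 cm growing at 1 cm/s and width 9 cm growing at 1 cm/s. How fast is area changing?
19 cm²/s

A = lw
dA/dt = w·dl/dt + l·dw/dt = 9·1 + 10·1 = 19 cm²/s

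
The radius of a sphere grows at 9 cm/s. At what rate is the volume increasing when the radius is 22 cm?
17424π cm³/s

V = (4/3)πr³
dV/dt = dV/dr · dr/dt = 4πr² · 9
At r = 22: dV/dt = 17424π cm³/s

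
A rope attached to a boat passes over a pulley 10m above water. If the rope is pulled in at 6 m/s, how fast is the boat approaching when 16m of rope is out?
16√39/13 ≈ 7.686 m/s

rope² = x² + 10²
x = √(16² - 10²) = 2√39
dx/dt = (rope/x) · d(rope)/dt = (16/(2√39)) · (-6) = -16√39/13 m/s
The boat approaches at 16√39/13 ≈ 7.686 m/s.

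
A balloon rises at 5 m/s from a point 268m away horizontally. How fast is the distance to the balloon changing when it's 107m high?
535√83273/83273 ≈ 1.854 m/s

z² = 268² + y²
z = √(268² + 107²) = √83273
dz/dt = y/z · dy/dt = 107/√83273 · 5 = 535√83273/83273 ≈ 1.854 m/s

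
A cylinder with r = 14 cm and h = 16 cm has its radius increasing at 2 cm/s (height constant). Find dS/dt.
176π cm²/s

S = 2πrh + 2πr² (lateral + bases)
dS/dt = (2πh + 4πr)·dr/dt = (2π·16 + 4π·14)·2
= 176π cm²/s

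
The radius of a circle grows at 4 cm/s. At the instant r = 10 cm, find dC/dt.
8π cm/s

C = 2πr
dC/dt = 2π · dr/dt = 2π · 4 = 8π cm/s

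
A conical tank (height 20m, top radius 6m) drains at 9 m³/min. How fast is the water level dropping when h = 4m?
25/(4π) ≈ 1.989 m/min

r/h = 6/20, so r = (3/10)h
V = (1/3)πr²h = (1/3)π((3/10)h)²h = (3/100)πh³
dV/dh = (9/100)πh²
dh/dt = (dV/dt)/(dV/dh) = -9/((9/100)π·4²) = -25/(4π) m/min
The level is dropping at 25/(4π) ≈ 1.989 m/min.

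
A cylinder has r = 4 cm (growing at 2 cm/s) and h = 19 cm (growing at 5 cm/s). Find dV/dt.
384π cm³/s

V = πr²h
dV/dt = 2πrh·dr/dt + πr²·dh/dt
= 2π(4)(19)(2) + π(4)²(5)
= 384π cm³/s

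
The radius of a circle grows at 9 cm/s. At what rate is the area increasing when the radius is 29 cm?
522π cm²/s

A = πr²
dA/dt = 2πr · dr/dt = 2π(29)(9) = 522π cm²/s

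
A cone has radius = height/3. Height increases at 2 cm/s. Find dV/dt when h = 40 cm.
3200π/9 cm³/s

V = (1/3)π(h/3)²h = πh³/27
dV/dt = πh²/9 · 2
At h = 40: dV/dt = 3200π/9 cm³/s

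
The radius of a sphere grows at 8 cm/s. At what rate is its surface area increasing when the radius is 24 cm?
1536π cm²/s

S = 4πr²
dS/dt = dS/dr · dr/dt = 8πr · 8
At r = 24: dS/dt = 1536π cm²/s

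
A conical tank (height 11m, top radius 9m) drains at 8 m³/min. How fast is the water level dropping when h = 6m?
242/(729π) ≈ 0.1057 m/min

r/h = 9/11, so r = (9/11)h
V = (1/3)πr²h = (1/3)π((9/11)h)²h = (27/121)πh³
dV/dh = (81/121)πh²
dh/dt = (dV/dt)/(dV/dh) = -8/((81/121)π·6²) = -242/(729π) m/min
The level is dropping at 242/(729π) ≈ 0.1057 m/min.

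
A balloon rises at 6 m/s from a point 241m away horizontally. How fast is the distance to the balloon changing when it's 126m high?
756√73957/73957 ≈ 2.78 m/s

z² = 241² + y²
z = √(241² + 126²) = √73957
dz/dt = y/z · dy/dt = 126/√73957 · 6 = 756√73957/73957 ≈ 2.78 m/s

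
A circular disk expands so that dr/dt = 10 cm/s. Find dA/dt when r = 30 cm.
600π cm²/s

A = πr²
dA/dt = 2πr · dr/dt = 2π(30)(10) = 600π cm²/s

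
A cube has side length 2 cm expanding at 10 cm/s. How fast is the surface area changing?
240 cm²/s

A = 6s²
dA/dt = 12s · ds/dt = 12·2·10 = 240 cm²/s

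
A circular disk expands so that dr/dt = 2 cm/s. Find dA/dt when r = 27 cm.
108π cm²/s

A = πr²
dA/dt = 2πr · dr/dt = 2π(27)(2) = 108π cm²/s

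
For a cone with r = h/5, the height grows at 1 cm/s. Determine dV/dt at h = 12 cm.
144π/25 cm³/s

V = (1/3)π(h/5)²h = πh³/75
dV/dt = πh²/25 · 1
At h = 12: dV/dt = 144π/25 cm³/s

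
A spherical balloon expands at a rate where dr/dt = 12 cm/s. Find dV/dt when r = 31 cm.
46128π cm³/s

V = (4/3)πr³
dV/dt = dV/dr · dr/dt = 4πr² · 12
At r = 31: dV/dt = 46128π cm³/s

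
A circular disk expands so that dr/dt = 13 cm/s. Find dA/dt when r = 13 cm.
338π cm²/s

A = πr²
dA/dt = 2πr · dr/dt = 2π(13)(13) = 338π cm²/s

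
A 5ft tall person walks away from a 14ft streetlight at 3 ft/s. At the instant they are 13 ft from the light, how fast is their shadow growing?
5/3 ft/s

By similar triangles: 14/(x+s) = 5/s
Solving: s = 5x/9
ds/dt = 5/9 · dx/dt = 5/9 · 3 = 5/3 ft/s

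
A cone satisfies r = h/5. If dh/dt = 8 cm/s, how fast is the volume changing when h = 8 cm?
512π/25 cm³/s

V = (1/3)π(h/5)²h = πh³/75
dV/dt = πh²/25 · 8
At h = 8: dV/dt = 512π/25 cm³/s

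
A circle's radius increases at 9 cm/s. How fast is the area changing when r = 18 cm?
324π cm²/s

A = πr²
dA/dt = 2πr · dr/dt = 2π(18)(9) = 324π cm²/s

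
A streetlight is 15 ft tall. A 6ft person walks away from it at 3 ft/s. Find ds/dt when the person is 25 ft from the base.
2 ft/s

By similar triangles: 15/(x+s) = 6/s
Solving: s = 6x/9
ds/dt = 6/9 · dx/dt = 2/3 · 3 = 2 ft/s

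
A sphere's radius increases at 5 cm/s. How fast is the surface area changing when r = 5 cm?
200π cm²/s

S = 4πr²
dS/dt = dS/dr · dr/dt = 8πr · 5
At r = 5: dS/dt = 200π cm²/s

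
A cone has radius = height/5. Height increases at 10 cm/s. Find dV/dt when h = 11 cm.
242π/5 cm³/s

V = (1/3)π(h/5)²h = πh³/75
dV/dt = πh²/25 · 10
At h = 11: dV/dt = 242π/5 cm³/s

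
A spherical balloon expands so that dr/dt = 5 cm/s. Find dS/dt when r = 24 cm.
960π cm²/s

S = 4πr²
dS/dt = dS/dr · dr/dt = 8πr · 5
At r = 24: dS/dt = 960π cm²/s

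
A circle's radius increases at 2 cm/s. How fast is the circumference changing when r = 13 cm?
4π cm/s

C = 2πr
dC/dt = 2π · dr/dt = 2π · 2 = 4π cm/s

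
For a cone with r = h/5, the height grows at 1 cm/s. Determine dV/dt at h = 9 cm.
81π/25 cm³/s

V = (1/3)π(h/5)²h = πh³/75
dV/dt = πh²/25 · 1
At h = 9: dV/dt = 81π/25 cm³/s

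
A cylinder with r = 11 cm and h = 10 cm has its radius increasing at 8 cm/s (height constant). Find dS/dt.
512π cm²/s

S = 2πrh + 2πr² (lateral + bases)
dS/dt = (2πh + 4πr)·dr/dt = (2π·10 + 4π·11)·8
= 512π cm²/s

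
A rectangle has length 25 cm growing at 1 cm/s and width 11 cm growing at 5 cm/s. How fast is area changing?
136 cm²/s

A = lw
dA/dt = w·dl/dt + l·dw/dt = 11·1 + 25·5 = 136 cm²/s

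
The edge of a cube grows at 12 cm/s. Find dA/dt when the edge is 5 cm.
720 cm²/s

A = 6s²
dA/dt = 12s · ds/dt = 12·5·12 = 720 cm²/s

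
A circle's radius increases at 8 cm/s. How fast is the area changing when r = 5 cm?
80π cm²/s

A = πr²
dA/dt = 2πr · dr/dt = 2π(5)(8) = 80π cm²/s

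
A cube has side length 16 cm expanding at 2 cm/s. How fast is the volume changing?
1536 cm³/s

V = s³
dV/dt = 3s² · ds/dt = 3·16²·2 = 1536 cm³/s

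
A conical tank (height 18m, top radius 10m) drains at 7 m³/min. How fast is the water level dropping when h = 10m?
567/(2500π) ≈ 0.07219 m/min

r/h = 10/18, so r = (5/9)h
V = (1/3)πr²h = (1/3)π((5/9)h)²h = (25/243)πh³
dV/dh = (25/81)πh²
dh/dt = (dV/dt)/(dV/dh) = -7/((25/81)π·10²) = -567/(2500π) m/min
The level is dropping at 567/(2500π) ≈ 0.07219 m/min.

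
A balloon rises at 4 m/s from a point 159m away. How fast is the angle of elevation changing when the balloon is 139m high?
0.014259 rad/s

tan(θ) = y/159
sec²(θ) · dθ/dt = (1/159) · dy/dt
dθ/dt = cos²(θ)/159 · 4 = 159/(159² + 139²) · 4
dθ/dt = 0.014259 rad/s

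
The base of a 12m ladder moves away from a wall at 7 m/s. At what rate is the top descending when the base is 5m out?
5√119/17 ≈ 3.208 m/s

x² + y² = 12²
2x·dx/dt + 2y·dy/dt = 0
dy/dt = -x/y · dx/dt = -5/√119 · 7 = -5√119/17 m/s
The top is descending at 5√119/17 ≈ 3.208 m/s.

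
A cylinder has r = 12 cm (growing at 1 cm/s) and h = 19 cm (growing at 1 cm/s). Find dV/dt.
600π cm³/s

V = πr²h
dV/dt = 2πrh·dr/dt + πr²·dh/dt
= 2π(12)(19)(1) + π(12)²(1)
= 600π cm³/s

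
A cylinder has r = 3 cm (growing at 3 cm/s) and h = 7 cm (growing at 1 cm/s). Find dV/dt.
135π cm³/s

V = πr²h
dV/dt = 2πrh·dr/dt + πr²·dh/dt
= 2π(3)(7)(3) + π(3)²(1)
= 135π cm³/s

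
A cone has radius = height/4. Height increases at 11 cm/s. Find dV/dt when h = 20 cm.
275π cm³/s

V = (1/3)π(h/4)²h = πh³/48
dV/dt = πh²/16 · 11
At h = 20: dV/dt = 275π cm³/s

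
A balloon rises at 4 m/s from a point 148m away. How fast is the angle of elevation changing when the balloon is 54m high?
0.023852 rad/s

tan(θ) = y/148
sec²(θ) · dθ/dt = (1/148) · dy/dt
dθ/dt = cos²(θ)/148 · 4 = 148/(148² + 54²) · 4
dθ/dt = 0.023852 rad/s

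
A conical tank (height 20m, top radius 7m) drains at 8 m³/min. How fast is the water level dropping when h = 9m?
3200/(3969π) ≈ 0.2566 m/min

r/h = 7/20, so r = (7/20)h
V = (1/3)πr²h = (1/3)π((7/20)h)²h = (49/1200)πh³
dV/dh = (49/400)πh²
dh/dt = (dV/dt)/(dV/dh) = -8/((49/400)π·9²) = -3200/(3969π) m/min
The level is dropping at 3200/(3969π) ≈ 0.2566 m/min.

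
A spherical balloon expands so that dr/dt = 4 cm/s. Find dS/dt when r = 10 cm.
320π cm²/s

S = 4πr²
dS/dt = dS/dr · dr/dt = 8πr · 4
At r = 10: dS/dt = 320π cm²/s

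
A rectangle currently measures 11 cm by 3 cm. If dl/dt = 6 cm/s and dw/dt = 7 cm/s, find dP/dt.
26 cm/s

P = 2(l + w)
dP/dt = 2(dl/dt + dw/dt) = 2(6 + 7) = 26 cm/s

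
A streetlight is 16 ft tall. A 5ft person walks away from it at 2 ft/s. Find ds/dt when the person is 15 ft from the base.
10/11 ft/s

By similar triangles: 16/(x+s) = 5/s
Solving: s = 5x/11
ds/dt = 5/11 · dx/dt = 5/11 · 2 = 10/11 ft/s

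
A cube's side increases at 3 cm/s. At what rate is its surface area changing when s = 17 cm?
612 cm²/s

A = 6s²
dA/dt = 12s · ds/dt = 12·17·3 = 612 cm²/s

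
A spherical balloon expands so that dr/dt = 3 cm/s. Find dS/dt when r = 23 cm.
552π cm²/s

S = 4πr²
dS/dt = dS/dr · dr/dt = 8πr · 3
At r = 23: dS/dt = 552π cm²/s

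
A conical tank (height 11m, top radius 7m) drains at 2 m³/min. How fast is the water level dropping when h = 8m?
121/(1568π) ≈ 0.02456 m/min

r/h = 7/11, so r = (7/11)h
V = (1/3)πr²h = (1/3)π((7/11)h)²h = (49/363)πh³
dV/dh = (49/121)πh²
dh/dt = (dV/dt)/(dV/dh) = -2/((49/121)π·8²) = -121/(1568π) m/min
The level is dropping at 121/(1568π) ≈ 0.02456 m/min.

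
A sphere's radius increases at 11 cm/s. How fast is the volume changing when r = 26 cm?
29744π cm³/s

V = (4/3)πr³
dV/dt = dV/dr · dr/dt = 4πr² · 11
At r = 26: dV/dt = 29744π cm³/s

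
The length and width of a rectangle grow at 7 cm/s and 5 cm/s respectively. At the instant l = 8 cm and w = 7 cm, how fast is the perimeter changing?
24 cm/s

P = 2(l + w)
dP/dt = 2(dl/dt + dw/dt) = 2(7 + 5) = 24 cm/s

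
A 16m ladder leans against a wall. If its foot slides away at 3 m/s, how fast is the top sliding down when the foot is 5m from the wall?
5√231/77 ≈ 0.9869 m/s

x² + y² = 16²
2x·dx/dt + 2y·dy/dt = 0
dy/dt = -x/y · dx/dt = -5/√231 · 3 = -5√231/77 m/s
The top is descending at 5√231/77 ≈ 0.9869 m/s.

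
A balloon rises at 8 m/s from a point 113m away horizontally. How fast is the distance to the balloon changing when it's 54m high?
432√15685/15685 ≈ 3.449 m/s

z² = 113² + y²
z = √(113² + 54²) = √15685
dz/dt = y/z · dy/dt = 54/√15685 · 8 = 432√15685/15685 ≈ 3.449 m/s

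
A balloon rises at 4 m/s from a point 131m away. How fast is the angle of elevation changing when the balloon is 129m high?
0.015502 rad/s

tan(θ) = y/131
sec²(θ) · dθ/dt = (1/131) · dy/dt
dθ/dt = cos²(θ)/131 · 4 = 131/(131² + 129²) · 4
dθ/dt = 0.015502 rad/s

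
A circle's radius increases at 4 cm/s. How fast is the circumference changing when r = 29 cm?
8π cm/s

C = 2πr
dC/dt = 2π · dr/dt = 2π · 4 = 8π cm/s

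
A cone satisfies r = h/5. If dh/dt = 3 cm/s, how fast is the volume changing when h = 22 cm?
1452π/25 cm³/s

V = (1/3)π(h/5)²h = πh³/75
dV/dt = πh²/25 · 3
At h = 22: dV/dt = 1452π/25 cm³/s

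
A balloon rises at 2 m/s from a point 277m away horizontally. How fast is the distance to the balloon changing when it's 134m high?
268√94685/94685 ≈ 0.871 m/s

z² = 277² + y²
z = √(277² + 134²) = √94685
dz/dt = y/z · dy/dt = 134/√94685 · 2 = 268√94685/94685 ≈ 0.871 m/s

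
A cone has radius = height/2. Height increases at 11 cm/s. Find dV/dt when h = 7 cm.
539π/4 cm³/s

V = (1/3)π(h/2)²h = πh³/12
dV/dt = πh²/4 · 11
At h = 7: dV/dt = 539π/4 cm³/s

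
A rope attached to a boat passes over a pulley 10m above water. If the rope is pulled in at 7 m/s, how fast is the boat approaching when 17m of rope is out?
17√21/9 ≈ 8.656 m/s

rope² = x² + 10²
x = √(17² - 10²) = 3√21
dx/dt = (rope/x) · d(rope)/dt = (17/(3√21)) · (-7) = -17√21/9 m/s
The boat approaches at 17√21/9 ≈ 8.656 m/s.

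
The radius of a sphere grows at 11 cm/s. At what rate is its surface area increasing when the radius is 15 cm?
1320π cm²/s

S = 4πr²
dS/dt = dS/dr · dr/dt = 8πr · 11
At r = 15: dS/dt = 1320π cm²/s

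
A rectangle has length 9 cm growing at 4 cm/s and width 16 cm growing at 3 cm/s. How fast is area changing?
91 cm²/s

A = lw
dA/dt = w·dl/dt + l·dw/dt = 16·4 + 9·3 = 91 cm²/s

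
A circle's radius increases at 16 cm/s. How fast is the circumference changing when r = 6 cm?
32π cm/s

C = 2πr
dC/dt = 2π · dr/dt = 2π · 16 = 32π cm/s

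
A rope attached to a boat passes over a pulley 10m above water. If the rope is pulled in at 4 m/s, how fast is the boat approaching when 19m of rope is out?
76√29/87 ≈ 4.704 m/s

rope² = x² + 10²
x = √(19² - 10²) = 3√29
dx/dt = (rope/x) · d(rope)/dt = (19/(3√29)) · (-4) = -76√29/87 m/s
The boat approaches at 76√29/87 ≈ 4.704 m/s.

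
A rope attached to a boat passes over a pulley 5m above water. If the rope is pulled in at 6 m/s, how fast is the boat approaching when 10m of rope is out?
4√3 ≈ 6.928 m/s

rope² = x² + 5²
x = √(10² - 5²) = 5√3
dx/dt = (rope/x) · d(rope)/dt = (10/(5√3)) · (-6) = -4√3 m/s
The boat approaches at 4√3 ≈ 6.928 m/s.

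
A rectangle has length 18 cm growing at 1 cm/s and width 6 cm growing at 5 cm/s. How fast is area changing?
96 cm²/s

A = lw
dA/dt = w·dl/dt + l·dw/dt = 6·1 + 18·5 = 96 cm²/s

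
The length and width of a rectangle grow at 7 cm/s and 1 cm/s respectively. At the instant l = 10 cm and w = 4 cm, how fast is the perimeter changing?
16 cm/s

P = 2(l + w)
dP/dt = 2(dl/dt + dw/dt) = 2(7 + 1) = 16 cm/s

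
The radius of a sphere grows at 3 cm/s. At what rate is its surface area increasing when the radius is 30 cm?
720π cm²/s

S = 4πr²
dS/dt = dS/dr · dr/dt = 8πr · 3
At r = 30: dS/dt = 720π cm²/s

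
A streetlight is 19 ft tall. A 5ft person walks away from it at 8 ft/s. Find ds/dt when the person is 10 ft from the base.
20/7 ft/s

By similar triangles: 19/(x+s) = 5/s
Solving: s = 5x/14
ds/dt = 5/14 · dx/dt = 5/14 · 8 = 20/7 ft/s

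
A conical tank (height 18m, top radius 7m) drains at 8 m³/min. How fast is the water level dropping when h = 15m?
288/(1225π) ≈ 0.07484 m/min

r/h = 7/18, so r = (7/18)h
V = (1/3)πr²h = (1/3)π((7/18)h)²h = (49/972)πh³
dV/dh = (49/324)πh²
dh/dt = (dV/dt)/(dV/dh) = -8/((49/324)π·15²) = -288/(1225π) m/min
The level is dropping at 288/(1225π) ≈ 0.07484 m/min.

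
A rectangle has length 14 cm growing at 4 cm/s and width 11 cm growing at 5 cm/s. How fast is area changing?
114 cm²/s

A = lw
dA/dt = w·dl/dt + l·dw/dt = 11·4 + 14·5 = 114 cm²/s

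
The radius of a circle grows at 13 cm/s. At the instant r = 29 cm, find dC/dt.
26π cm/s

C = 2πr
dC/dt = 2π · dr/dt = 2π · 13 = 26π cm/s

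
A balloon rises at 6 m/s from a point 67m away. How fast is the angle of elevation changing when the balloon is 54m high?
0.054288 rad/s

tan(θ) = y/67
sec²(θ) · dθ/dt = (1/67) · dy/dt
dθ/dt = cos²(θ)/67 · 6 = 67/(67² + 54²) · 6
dθ/dt = 0.054288 rad/s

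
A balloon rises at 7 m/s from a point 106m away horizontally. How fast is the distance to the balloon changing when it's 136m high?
476√7433/7433 ≈ 5.521 m/s

z² = 106² + y²
z = √(106² + 136²) = 2√7433
dz/dt = y/z · dy/dt = 136/(2√7433) · 7 = 476√7433/7433 ≈ 5.521 m/s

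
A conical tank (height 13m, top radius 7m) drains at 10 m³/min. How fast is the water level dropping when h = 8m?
845/(1568π) ≈ 0.1715 m/min

r/h = 7/13, so r = (7/13)h
V = (1/3)πr²h = (1/3)π((7/13)h)²h = (49/507)πh³
dV/dh = (49/169)πh²
dh/dt = (dV/dt)/(dV/dh) = -10/((49/169)π·8²) = -845/(1568π) m/min
The level is dropping at 845/(1568π) ≈ 0.1715 m/min.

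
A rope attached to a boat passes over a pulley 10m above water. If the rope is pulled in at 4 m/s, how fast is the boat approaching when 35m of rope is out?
28√5/15 ≈ 4.174 m/s

rope² = x² + 10²
x = √(35² - 10²) = 15√5
dx/dt = (rope/x) · d(rope)/dt = (35/(15√5)) · (-4) = -28√5/15 m/s
The boat approaches at 28√5/15 ≈ 4.174 m/s.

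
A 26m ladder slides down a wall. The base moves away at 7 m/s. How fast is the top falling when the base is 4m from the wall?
14√165/165 ≈ 1.09 m/s

x² + y² = 26²
2x·dx/dt + 2y·dy/dt = 0
dy/dt = -x/y · dx/dt = -4/(2√165) · 7 = -14√165/165 m/s
The top is descending at 14√165/165 ≈ 1.09 m/s.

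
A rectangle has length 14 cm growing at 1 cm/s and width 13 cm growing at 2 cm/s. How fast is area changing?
41 cm²/s

A = lw
dA/dt = w·dl/dt + l·dw/dt = 13·1 + 14·2 = 41 cm²/s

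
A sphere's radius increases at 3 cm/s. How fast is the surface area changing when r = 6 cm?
144π cm²/s

S = 4πr²
dS/dt = dS/dr · dr/dt = 8πr · 3
At r = 6: dS/dt = 144π cm²/s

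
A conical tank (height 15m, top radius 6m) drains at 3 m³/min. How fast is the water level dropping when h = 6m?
25/(48π) ≈ 0.1658 m/min

r/h = 6/15, so r = (2/5)h
V = (1/3)πr²h = (1/3)π((2/5)h)²h = (4/75)πh³
dV/dh = (4/25)πh²
dh/dt = (dV/dt)/(dV/dh) = -3/((4/25)π·6²) = -25/(48π) m/min
The level is dropping at 25/(48π) ≈ 0.1658 m/min.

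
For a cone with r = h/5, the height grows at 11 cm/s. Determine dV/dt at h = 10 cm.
44π cm³/s

V = (1/3)π(h/5)²h = πh³/75
dV/dt = πh²/25 · 11
At h = 10: dV/dt = 44π cm³/s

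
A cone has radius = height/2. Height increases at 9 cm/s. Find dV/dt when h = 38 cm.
3249π cm³/s

V = (1/3)π(h/2)²h = πh³/12
dV/dt = πh²/4 · 9
At h = 38: dV/dt = 3249π cm³/s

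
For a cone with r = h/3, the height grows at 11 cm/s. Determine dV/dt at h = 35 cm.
13475π/9 cm³/s

V = (1/3)π(h/3)²h = πh³/27
dV/dt = πh²/9 · 11
At h = 35: dV/dt = 13475π/9 cm³/s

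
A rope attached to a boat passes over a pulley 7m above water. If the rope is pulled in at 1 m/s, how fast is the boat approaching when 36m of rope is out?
36√1247/1247 ≈ 1.019 m/s

rope² = x² + 7²
x = √(36² - 7²) = √1247
dx/dt = (rope/x) · d(rope)/dt = (36/√1247) · (-1) = -36√1247/1247 m/s
The boat approaches at 36√1247/1247 ≈ 1.019 m/s.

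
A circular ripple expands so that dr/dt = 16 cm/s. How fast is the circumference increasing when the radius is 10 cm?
32π cm/s

C = 2πr
dC/dt = 2π · dr/dt = 2π · 16 = 32π cm/s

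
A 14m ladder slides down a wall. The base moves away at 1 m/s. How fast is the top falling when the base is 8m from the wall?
4√33/33 ≈ 0.6963 m/s

x² + y² = 14²
2x·dx/dt + 2y·dy/dt = 0
dy/dt = -x/y · dx/dt = -8/(2√33) · 1 = -4√33/33 m/s
The top is descending at 4√33/33 ≈ 0.6963 m/s.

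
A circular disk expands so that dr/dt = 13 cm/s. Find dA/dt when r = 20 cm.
520π cm²/s

A = πr²
dA/dt = 2πr · dr/dt = 2π(20)(13) = 520π cm²/s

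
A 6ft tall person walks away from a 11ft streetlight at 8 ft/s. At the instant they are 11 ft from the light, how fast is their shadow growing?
48/5 ft/s

By similar triangles: 11/(x+s) = 6/s
Solving: s = 6x/5
ds/dt = 6/5 · dx/dt = 6/5 · 8 = 48/5 ft/s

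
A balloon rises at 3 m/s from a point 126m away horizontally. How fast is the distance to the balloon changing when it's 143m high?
429√1453/7265 ≈ 2.251 m/s

z² = 126² + y²
z = √(126² + 143²) = 5√1453
dz/dt = y/z · dy/dt = 143/(5√1453) · 3 = 429√1453/7265 ≈ 2.251 m/s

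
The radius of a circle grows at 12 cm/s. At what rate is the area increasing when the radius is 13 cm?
312π cm²/s

A = πr²
dA/dt = 2πr · dr/dt = 2π(13)(12) = 312π cm²/s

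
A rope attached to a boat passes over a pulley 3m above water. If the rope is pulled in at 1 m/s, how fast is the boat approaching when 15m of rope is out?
5√6/12 ≈ 1.021 m/s

rope² = x² + 3²
x = √(15² - 3²) = 6√6
dx/dt = (rope/x) · d(rope)/dt = (15/(6√6)) · (-1) = -5√6/12 m/s
The boat approaches at 5√6/12 ≈ 1.021 m/s.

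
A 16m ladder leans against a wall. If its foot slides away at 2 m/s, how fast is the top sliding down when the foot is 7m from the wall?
14√23/69 ≈ 0.9731 m/s

x² + y² = 16²
2x·dx/dt + 2y·dy/dt = 0
dy/dt = -x/y · dx/dt = -7/(3√23) · 2 = -14√23/69 m/s
The top is descending at 14√23/69 ≈ 0.9731 m/s.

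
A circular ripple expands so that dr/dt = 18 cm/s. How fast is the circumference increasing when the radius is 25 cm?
36π cm/s

C = 2πr
dC/dt = 2π · dr/dt = 2π · 18 = 36π cm/s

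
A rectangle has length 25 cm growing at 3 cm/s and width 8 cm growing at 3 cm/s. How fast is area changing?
99 cm²/s

A = lw
dA/dt = w·dl/dt + l·dw/dt = 8·3 + 25·3 = 99 cm²/s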